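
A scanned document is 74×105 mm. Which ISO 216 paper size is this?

A7 (74 × 105 mm)

Aspect ratio 105/74 ≈ 1.419 — close to the ISO √2 ≈ 1.414.
In the A-series (A0 area = 1 m²): A7 = 74 × 105 mm.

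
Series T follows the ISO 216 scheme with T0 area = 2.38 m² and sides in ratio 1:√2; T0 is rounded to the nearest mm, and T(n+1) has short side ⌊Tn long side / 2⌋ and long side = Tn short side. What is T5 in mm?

229 × 324 mm

Let T0's short side be w mm. w · w√2 = 2.38 m² = 2,380,000 mm², so w ≈ 1297.3 mm and w√2 ≈ 1834.6 mm → T0 = 1297 × 1835 mm.
T1: ⌊1835/2⌋ × 1297 = 917 × 1297 mm
T2: ⌊1297/2⌋ × 917 = 648 × 917 mm
T3: ⌊917/2⌋ × 648 = 458 × 648 mm
T4: ⌊648/2⌋ × 458 = 324 × 458 mm
T5: ⌊458/2⌋ × 324 = 229 × 324 mm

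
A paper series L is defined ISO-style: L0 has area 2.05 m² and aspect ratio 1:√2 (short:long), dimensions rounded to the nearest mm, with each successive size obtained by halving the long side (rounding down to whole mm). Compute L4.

Let L0's short side be w mm. w · w√2 = 2.05 m² = 2,050,000 mm², so w ≈ 1204.0 mm and w√2 ≈ 1702.7 mm → L0 = 1204 × 1703 mm.
L1: ⌊1703/2⌋ × 1204 = 851 × 1204 mm
L2: ⌊1204/2⌋ × 851 = 602 × 851 mm
L3: ⌊851/2⌋ × 602 = 425 × 602 mm
L4: ⌊602/2⌋ × 425 = 301 × 425 mm

301 × 425 mm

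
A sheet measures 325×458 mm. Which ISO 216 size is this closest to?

Aspect ratio 458/325 ≈ 1.409 — close to the ISO √2 ≈ 1.414.
In the C-series (envelope sizes, between A and B): C3 = 324 × 458 mm.
Off by 1 mm total — nearest standard size.

C3 (324 × 458 mm)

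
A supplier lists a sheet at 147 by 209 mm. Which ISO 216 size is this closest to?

Aspect ratio 209/147 ≈ 1.422 — close to the ISO √2 ≈ 1.414.
In the A-series (A0 area = 1 m²): A5 = 148 × 210 mm.
Off by 2 mm total — nearest standard size.

A5 (148 × 210 mm)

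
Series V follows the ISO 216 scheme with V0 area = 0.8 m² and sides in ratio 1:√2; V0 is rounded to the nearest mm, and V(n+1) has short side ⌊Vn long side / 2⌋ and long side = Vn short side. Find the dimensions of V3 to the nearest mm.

266 × 376 mm

Let V0's short side be w mm. w · w√2 = 0.8 m² = 800,000 mm², so w ≈ 752.1 mm and w√2 ≈ 1063.7 mm → V0 = 752 × 1064 mm.
V1: ⌊1064/2⌋ × 752 = 532 × 752 mm
V2: ⌊752/2⌋ × 532 = 376 × 532 mm
V3: ⌊532/2⌋ × 376 = 266 × 376 mm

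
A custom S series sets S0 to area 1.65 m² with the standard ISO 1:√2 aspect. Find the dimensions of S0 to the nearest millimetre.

Let the short side be w mm. Then w · w√2 = 1.65 m² = 1,650,000 mm².
w² = 1,650,000/√2, so w ≈ 1080.2 mm; long side = w√2 ≈ 1527.6 mm.

1080 × 1528 mm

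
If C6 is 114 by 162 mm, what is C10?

28 × 40 mm

C7: ⌊162/2⌋ × 114 = 81 × 114 mm
C8: ⌊114/2⌋ × 81 = 57 × 81 mm
C9: ⌊81/2⌋ × 57 = 40 × 57 mm
C10: ⌊57/2⌋ × 40 = 28 × 40 mm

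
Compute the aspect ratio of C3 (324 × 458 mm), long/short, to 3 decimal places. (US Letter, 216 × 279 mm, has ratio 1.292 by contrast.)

458 / 324 = 1.414
Matches √2 ≈ 1.414 — the ISO 216 defining ratio.

1.414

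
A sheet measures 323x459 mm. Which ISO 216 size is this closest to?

Aspect ratio 459/323 ≈ 1.421 — close to the ISO √2 ≈ 1.414.
In the C-series (envelope sizes, between A and B): C3 = 324 × 458 mm.
Off by 2 mm total — nearest standard size.

C3 (324 × 458 mm)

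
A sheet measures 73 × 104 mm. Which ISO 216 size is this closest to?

A7 (74 × 105 mm)

Aspect ratio 104/73 ≈ 1.425 — close to the ISO √2 ≈ 1.414.
In the A-series (A0 area = 1 m²): A7 = 74 × 105 mm.
Off by 2 mm total — nearest standard size.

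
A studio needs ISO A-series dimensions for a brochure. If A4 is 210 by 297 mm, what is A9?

A5: ⌊297/2⌋ × 210 = 148 × 210 mm
A6: ⌊210/2⌋ × 148 = 105 × 148 mm
A7: ⌊148/2⌋ × 105 = 74 × 105 mm
A8: ⌊105/2⌋ × 74 = 52 × 74 mm
A9: ⌊74/2⌋ × 52 = 37 × 52 mm

37 × 52 mm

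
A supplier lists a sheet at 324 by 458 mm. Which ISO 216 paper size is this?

Aspect ratio 458/324 ≈ 1.414 — close to the ISO √2 ≈ 1.414.
In the C-series (envelope sizes, between A and B): C3 = 324 × 458 mm.

C3 (324 × 458 mm)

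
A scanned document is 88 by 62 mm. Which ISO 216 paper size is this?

Aspect ratio 88/62 ≈ 1.419 — close to the ISO √2 ≈ 1.414.
In the B-series (B0 = 1000 × 1414 mm): B8 = 62 × 88 mm.

B8 (62 × 88 mm)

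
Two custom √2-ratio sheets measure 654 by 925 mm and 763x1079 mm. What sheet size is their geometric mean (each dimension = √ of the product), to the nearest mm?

706 × 999 mm

Short side: √(654 · 763) = √499002 ≈ 706.4 → 706 mm
Long side: √(925 · 1079) = √998075 ≈ 999.0 → 999 mm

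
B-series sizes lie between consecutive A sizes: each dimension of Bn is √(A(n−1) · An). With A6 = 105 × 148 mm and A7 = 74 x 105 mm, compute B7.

88 × 125 mm

Short side: √(105 · 74) = √7770 ≈ 88.1 → 88 mm
Long side: √(148 · 105) = √15540 ≈ 124.7 → 125 mm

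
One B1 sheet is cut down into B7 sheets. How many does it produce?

Each ISO step halves the sheet: 1 × B1 → 2 × B2 → 4 × B3 → 8 × B4 → …
From B1 to B7 is 6 halving steps: 2^6 = 64.

64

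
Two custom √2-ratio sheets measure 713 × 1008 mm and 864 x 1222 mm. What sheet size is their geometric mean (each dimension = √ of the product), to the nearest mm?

Short side: √(713 · 864) = √616032 ≈ 784.9 → 785 mm
Long side: √(1008 · 1222) = √1231776 ≈ 1109.9 → 1110 mm

785 × 1110 mm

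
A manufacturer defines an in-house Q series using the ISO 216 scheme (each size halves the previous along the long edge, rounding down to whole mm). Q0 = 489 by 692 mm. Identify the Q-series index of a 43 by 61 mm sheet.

Q7

Q0: 489 × 692 mm
Q1: 346 × 489 mm
Q2: 244 × 346 mm
Q3: 173 × 244 mm
Q4: 122 × 173 mm
Q5: 86 × 122 mm
Q6: 61 × 86 mm
Q7: 43 × 61 mm
Q8: 30 × 43 mm
→ matches Q7.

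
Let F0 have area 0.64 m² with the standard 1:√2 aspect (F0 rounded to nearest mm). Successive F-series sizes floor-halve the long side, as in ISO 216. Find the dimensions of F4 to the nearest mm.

168 × 237 mm

Let F0's short side be w mm. w · w√2 = 0.64 m² = 640,000 mm², so w ≈ 672.7 mm and w√2 ≈ 951.4 mm → F0 = 673 × 951 mm.
F1: ⌊951/2⌋ × 673 = 475 × 673 mm
F2: ⌊673/2⌋ × 475 = 336 × 475 mm
F3: ⌊475/2⌋ × 336 = 237 × 336 mm
F4: ⌊336/2⌋ × 237 = 168 × 237 mm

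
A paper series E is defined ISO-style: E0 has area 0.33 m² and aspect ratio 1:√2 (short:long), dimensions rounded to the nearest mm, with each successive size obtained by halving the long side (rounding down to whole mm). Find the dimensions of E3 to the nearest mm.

170 × 241 mm

Let E0's short side be w mm. w · w√2 = 0.33 m² = 330,000 mm², so w ≈ 483.1 mm and w√2 ≈ 683.1 mm → E0 = 483 × 683 mm.
E1: ⌊683/2⌋ × 483 = 341 × 483 mm
E2: ⌊483/2⌋ × 341 = 241 × 341 mm
E3: ⌊341/2⌋ × 241 = 170 × 241 mm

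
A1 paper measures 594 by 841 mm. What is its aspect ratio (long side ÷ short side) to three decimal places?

841 / 594 = 1.416
ISO 216 targets √2 ≈ 1.414; the +0.002 deviation is from mm rounding.

1.416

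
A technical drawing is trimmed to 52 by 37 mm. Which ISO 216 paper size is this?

A9 (37 × 52 mm)

Aspect ratio 52/37 ≈ 1.405 — close to the ISO √2 ≈ 1.414.
In the A-series (A0 area = 1 m²): A9 = 37 × 52 mm.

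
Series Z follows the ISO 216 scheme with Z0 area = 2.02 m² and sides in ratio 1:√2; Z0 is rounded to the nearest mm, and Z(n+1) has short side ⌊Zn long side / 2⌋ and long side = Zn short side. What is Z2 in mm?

597 × 845 mm

Let Z0's short side be w mm. w · w√2 = 2.02 m² = 2,020,000 mm², so w ≈ 1195.1 mm and w√2 ≈ 1690.2 mm → Z0 = 1195 × 1690 mm.
Z1: ⌊1690/2⌋ × 1195 = 845 × 1195 mm
Z2: ⌊1195/2⌋ × 845 = 597 × 845 mm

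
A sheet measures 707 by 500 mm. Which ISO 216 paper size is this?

Aspect ratio 707/500 ≈ 1.414 — close to the ISO √2 ≈ 1.414.
In the B-series (B0 = 1000 × 1414 mm): B2 = 500 × 707 mm.

B2 (500 × 707 mm)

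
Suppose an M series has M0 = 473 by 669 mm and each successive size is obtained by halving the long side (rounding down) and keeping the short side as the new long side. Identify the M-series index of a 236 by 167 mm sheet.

M3

M0: 473 × 669 mm
M1: 334 × 473 mm
M2: 236 × 334 mm
M3: 167 × 236 mm
M4: 118 × 167 mm
→ matches M3.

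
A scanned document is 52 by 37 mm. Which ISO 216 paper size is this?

A9 (37 × 52 mm)

Aspect ratio 52/37 ≈ 1.405 — close to the ISO √2 ≈ 1.414.
In the A-series (A0 area = 1 m²): A9 = 37 × 52 mm.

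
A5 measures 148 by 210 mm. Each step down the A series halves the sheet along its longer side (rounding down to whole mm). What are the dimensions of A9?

A6: ⌊210/2⌋ × 148 = 105 × 148 mm
A7: ⌊148/2⌋ × 105 = 74 × 105 mm
A8: ⌊105/2⌋ × 74 = 52 × 74 mm
A9: ⌊74/2⌋ × 52 = 37 × 52 mm

37 × 52 mm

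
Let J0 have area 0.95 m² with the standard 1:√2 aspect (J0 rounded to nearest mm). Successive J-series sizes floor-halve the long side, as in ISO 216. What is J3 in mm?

289 × 410 mm

Let J0's short side be w mm. w · w√2 = 0.95 m² = 950,000 mm², so w ≈ 819.6 mm and w√2 ≈ 1159.1 mm → J0 = 820 × 1159 mm.
J1: ⌊1159/2⌋ × 820 = 579 × 820 mm
J2: ⌊820/2⌋ × 579 = 410 × 579 mm
J3: ⌊579/2⌋ × 410 = 289 × 410 mm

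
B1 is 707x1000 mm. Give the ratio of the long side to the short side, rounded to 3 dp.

1000 / 707 = 1.414
Matches √2 ≈ 1.414 — the ISO 216 defining ratio.

1.414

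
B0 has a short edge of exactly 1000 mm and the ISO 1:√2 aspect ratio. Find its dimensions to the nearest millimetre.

1000 × 1414 mm

Short side = 1000 mm; long side = 1000√2 ≈ 1414.2 mm.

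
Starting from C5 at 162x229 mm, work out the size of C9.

C6: ⌊229/2⌋ × 162 = 114 × 162 mm
C7: ⌊162/2⌋ × 114 = 81 × 114 mm
C8: ⌊114/2⌋ × 81 = 57 × 81 mm
C9: ⌊81/2⌋ × 57 = 40 × 57 mm

40 × 57 mm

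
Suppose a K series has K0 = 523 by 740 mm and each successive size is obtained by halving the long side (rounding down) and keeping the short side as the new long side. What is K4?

130 × 185 mm

K1: ⌊740/2⌋ × 523 = 370 × 523 mm
K2: ⌊523/2⌋ × 370 = 261 × 370 mm
K3: ⌊370/2⌋ × 261 = 185 × 261 mm
K4: ⌊261/2⌋ × 185 = 130 × 185 mm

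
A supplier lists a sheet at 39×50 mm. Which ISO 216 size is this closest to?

A9 (37 × 52 mm)

Aspect ratio 50/39 ≈ 1.282 (ISO target is √2 ≈ 1.414).
In the A-series (A0 area = 1 m²): A9 = 37 × 52 mm.
Off by 4 mm total — nearest standard size.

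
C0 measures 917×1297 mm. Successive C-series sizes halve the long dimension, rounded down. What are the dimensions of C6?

114 × 162 mm

C1: ⌊1297/2⌋ × 917 = 648 × 917 mm
C2: ⌊917/2⌋ × 648 = 458 × 648 mm
C3: ⌊648/2⌋ × 458 = 324 × 458 mm
C4: ⌊458/2⌋ × 324 = 229 × 324 mm
C5: ⌊324/2⌋ × 229 = 162 × 229 mm
C6: ⌊229/2⌋ × 162 = 114 × 162 mm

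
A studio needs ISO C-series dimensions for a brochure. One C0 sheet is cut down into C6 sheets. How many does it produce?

64

Each ISO step halves the sheet: 1 × C0 → 2 × C1 → 4 × C2 → 8 × C3 → …
From C0 to C6 is 6 halving steps: 2^6 = 64.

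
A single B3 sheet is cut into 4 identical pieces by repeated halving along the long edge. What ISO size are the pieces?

B5

4 = 2^2, so 2 halving steps.
B3 → B4 → … → B5 after 2 steps.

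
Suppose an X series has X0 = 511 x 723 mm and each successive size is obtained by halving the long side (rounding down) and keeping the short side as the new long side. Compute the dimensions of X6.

63 × 90 mm

X1 = 361 × 511 mm (from X0 by 1 halving).
X2: ⌊511/2⌋ × 361 = 255 × 361 mm
X3: ⌊361/2⌋ × 255 = 180 × 255 mm
X4: ⌊255/2⌋ × 180 = 127 × 180 mm
X5: ⌊180/2⌋ × 127 = 90 × 127 mm
X6: ⌊127/2⌋ × 90 = 63 × 90 mm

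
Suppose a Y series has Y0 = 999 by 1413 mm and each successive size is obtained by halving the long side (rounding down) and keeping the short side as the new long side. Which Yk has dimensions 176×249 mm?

Y5

Y0: 999 × 1413 mm
Y1: 706 × 999 mm
Y2: 499 × 706 mm
Y3: 353 × 499 mm
Y4: 249 × 353 mm
Y5: 176 × 249 mm
Y6: 124 × 176 mm
→ matches Y5.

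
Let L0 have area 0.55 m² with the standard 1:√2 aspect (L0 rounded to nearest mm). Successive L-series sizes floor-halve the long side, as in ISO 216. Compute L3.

220 × 312 mm

Let L0's short side be w mm. w · w√2 = 0.55 m² = 550,000 mm², so w ≈ 623.6 mm and w√2 ≈ 881.9 mm → L0 = 624 × 882 mm.
L1: ⌊882/2⌋ × 624 = 441 × 624 mm
L2: ⌊624/2⌋ × 441 = 312 × 441 mm
L3: ⌊441/2⌋ × 312 = 220 × 312 mm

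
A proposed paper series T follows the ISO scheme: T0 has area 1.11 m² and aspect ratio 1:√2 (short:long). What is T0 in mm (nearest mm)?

Let the short side be w mm. Then w · w√2 = 1.11 m² = 1,110,000 mm².
w² = 1,110,000/√2, so w ≈ 885.9 mm; long side = w√2 ≈ 1252.9 mm.

886 × 1253 mm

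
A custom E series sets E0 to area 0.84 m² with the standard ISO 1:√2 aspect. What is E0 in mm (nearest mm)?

Let the short side be w mm. Then w · w√2 = 0.84 m² = 840,000 mm².
w² = 840,000/√2, so w ≈ 770.7 mm; long side = w√2 ≈ 1089.9 mm.

771 × 1090 mm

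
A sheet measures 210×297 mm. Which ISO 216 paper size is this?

Aspect ratio 297/210 ≈ 1.414 — close to the ISO √2 ≈ 1.414.
In the A-series (A0 area = 1 m²): A4 = 210 × 297 mm.

A4 (210 × 297 mm)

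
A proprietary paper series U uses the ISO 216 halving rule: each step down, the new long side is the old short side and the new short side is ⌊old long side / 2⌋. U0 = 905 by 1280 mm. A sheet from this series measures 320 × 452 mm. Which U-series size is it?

U3

U0: 905 × 1280 mm
U1: 640 × 905 mm
U2: 452 × 640 mm
U3: 320 × 452 mm
U4: 226 × 320 mm
→ matches U3.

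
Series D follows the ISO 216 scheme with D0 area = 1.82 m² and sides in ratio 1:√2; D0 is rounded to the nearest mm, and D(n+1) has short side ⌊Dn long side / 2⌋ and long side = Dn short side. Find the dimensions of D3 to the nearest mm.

Let D0's short side be w mm. w · w√2 = 1.82 m² = 1,820,000 mm², so w ≈ 1134.4 mm and w√2 ≈ 1604.3 mm → D0 = 1134 × 1604 mm.
D1: ⌊1604/2⌋ × 1134 = 802 × 1134 mm
D2: ⌊1134/2⌋ × 802 = 567 × 802 mm
D3: ⌊802/2⌋ × 567 = 401 × 567 mm

401 × 567 mm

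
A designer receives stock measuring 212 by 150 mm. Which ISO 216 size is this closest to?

Aspect ratio 212/150 ≈ 1.413 — close to the ISO √2 ≈ 1.414.
In the A-series (A0 area = 1 m²): A5 = 148 × 210 mm.
Off by 4 mm total — nearest standard size.

A5 (148 × 210 mm)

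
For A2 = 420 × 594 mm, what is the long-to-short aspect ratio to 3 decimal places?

1.414

594 / 420 = 1.414
Matches √2 ≈ 1.414 — the ISO 216 defining ratio.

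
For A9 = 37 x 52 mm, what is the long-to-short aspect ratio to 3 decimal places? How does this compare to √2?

1.405

52 / 37 = 1.405
ISO 216 targets √2 ≈ 1.414; the -0.009 deviation is from mm rounding.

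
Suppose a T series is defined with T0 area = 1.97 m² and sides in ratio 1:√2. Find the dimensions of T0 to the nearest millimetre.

1180 × 1669 mm

Let the short side be w mm. Then w · w√2 = 1.97 m² = 1,970,000 mm².
w² = 1,970,000/√2, so w ≈ 1180.3 mm; long side = w√2 ≈ 1669.1 mm.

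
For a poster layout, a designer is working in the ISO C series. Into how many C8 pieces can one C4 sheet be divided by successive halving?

C4 = 229 × 324 mm; C8 = 57 × 81 mm.
Each halving step doubles the count; 4 steps from C4 to C8.
2^4 = 16.

16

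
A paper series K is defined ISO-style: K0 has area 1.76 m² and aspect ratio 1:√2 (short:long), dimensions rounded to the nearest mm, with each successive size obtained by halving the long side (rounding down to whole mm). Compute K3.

Let K0's short side be w mm. w · w√2 = 1.76 m² = 1,760,000 mm², so w ≈ 1115.6 mm and w√2 ≈ 1577.7 mm → K0 = 1116 × 1578 mm.
K1: ⌊1578/2⌋ × 1116 = 789 × 1116 mm
K2: ⌊1116/2⌋ × 789 = 558 × 789 mm
K3: ⌊789/2⌋ × 558 = 394 × 558 mm

394 × 558 mm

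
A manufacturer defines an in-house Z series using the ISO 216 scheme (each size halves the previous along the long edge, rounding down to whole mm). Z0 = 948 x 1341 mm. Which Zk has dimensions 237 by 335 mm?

Z0: 948 × 1341 mm
Z1: 670 × 948 mm
Z2: 474 × 670 mm
Z3: 335 × 474 mm
Z4: 237 × 335 mm
Z5: 167 × 237 mm
→ matches Z4.

Z4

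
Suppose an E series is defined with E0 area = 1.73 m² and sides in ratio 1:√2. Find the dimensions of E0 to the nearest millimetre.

Let the short side be w mm. Then w · w√2 = 1.73 m² = 1,730,000 mm².
w² = 1,730,000/√2, so w ≈ 1106.0 mm; long side = w√2 ≈ 1564.2 mm.

1106 × 1564 mm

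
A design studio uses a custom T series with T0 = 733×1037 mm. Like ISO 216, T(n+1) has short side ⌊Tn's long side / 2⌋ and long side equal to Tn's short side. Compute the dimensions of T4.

183 × 259 mm

T1: ⌊1037/2⌋ × 733 = 518 × 733 mm
T2: ⌊733/2⌋ × 518 = 366 × 518 mm
T3: ⌊518/2⌋ × 366 = 259 × 366 mm
T4: ⌊366/2⌋ × 259 = 183 × 259 mm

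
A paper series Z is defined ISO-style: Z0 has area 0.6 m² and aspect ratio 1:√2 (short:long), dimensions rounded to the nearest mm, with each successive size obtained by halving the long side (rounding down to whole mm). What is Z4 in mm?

162 × 230 mm

Let Z0's short side be w mm. w · w√2 = 0.6 m² = 600,000 mm², so w ≈ 651.4 mm and w√2 ≈ 921.2 mm → Z0 = 651 × 921 mm.
Z1: ⌊921/2⌋ × 651 = 460 × 651 mm
Z2: ⌊651/2⌋ × 460 = 325 × 460 mm
Z3: ⌊460/2⌋ × 325 = 230 × 325 mm
Z4: ⌊325/2⌋ × 230 = 162 × 230 mm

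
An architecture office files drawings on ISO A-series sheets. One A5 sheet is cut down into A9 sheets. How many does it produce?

A5 = 148 × 210 mm; A9 = 37 × 52 mm.
Each halving step doubles the count; 4 steps from A5 to A9.
2^4 = 16.

16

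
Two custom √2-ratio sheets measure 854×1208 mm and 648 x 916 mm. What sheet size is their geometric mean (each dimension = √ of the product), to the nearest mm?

Short side: √(854 · 648) = √553392 ≈ 743.9 → 744 mm
Long side: √(1208 · 916) = √1106528 ≈ 1051.9 → 1052 mm

744 × 1052 mm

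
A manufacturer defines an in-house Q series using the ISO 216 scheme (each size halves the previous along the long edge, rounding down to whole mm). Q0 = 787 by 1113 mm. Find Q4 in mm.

196 × 278 mm

Q1: ⌊1113/2⌋ × 787 = 556 × 787 mm
Q2: ⌊787/2⌋ × 556 = 393 × 556 mm
Q3: ⌊556/2⌋ × 393 = 278 × 393 mm
Q4: ⌊393/2⌋ × 278 = 196 × 278 mm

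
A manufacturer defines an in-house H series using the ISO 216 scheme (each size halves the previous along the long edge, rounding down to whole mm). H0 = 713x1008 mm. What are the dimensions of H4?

H1: ⌊1008/2⌋ × 713 = 504 × 713 mm
H2: ⌊713/2⌋ × 504 = 356 × 504 mm
H3: ⌊504/2⌋ × 356 = 252 × 356 mm
H4: ⌊356/2⌋ × 252 = 178 × 252 mm

178 × 252 mm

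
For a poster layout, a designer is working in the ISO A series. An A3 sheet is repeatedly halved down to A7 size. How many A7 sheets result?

Each ISO step halves the sheet: 1 × A3 → 2 × A4 → 4 × A5 → 8 × A6 → …
From A3 to A7 is 4 halving steps: 2^4 = 16.

16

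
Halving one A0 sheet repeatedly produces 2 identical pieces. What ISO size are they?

A1

2 = 2^1, so 1 halving step.
A0 → A1 → … → A1 after 1 step.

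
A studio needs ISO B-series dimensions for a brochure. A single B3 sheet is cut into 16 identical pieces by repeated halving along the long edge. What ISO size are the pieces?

16 = 2^4, so 4 halving steps.
B3 → B4 → … → B7 after 4 steps.

B7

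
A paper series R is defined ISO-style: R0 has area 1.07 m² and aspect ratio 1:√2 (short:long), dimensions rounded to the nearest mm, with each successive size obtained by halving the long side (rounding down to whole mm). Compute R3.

Let R0's short side be w mm. w · w√2 = 1.07 m² = 1,070,000 mm², so w ≈ 869.8 mm and w√2 ≈ 1230.1 mm → R0 = 870 × 1230 mm.
R1: ⌊1230/2⌋ × 870 = 615 × 870 mm
R2: ⌊870/2⌋ × 615 = 435 × 615 mm
R3: ⌊615/2⌋ × 435 = 307 × 435 mm

307 × 435 mm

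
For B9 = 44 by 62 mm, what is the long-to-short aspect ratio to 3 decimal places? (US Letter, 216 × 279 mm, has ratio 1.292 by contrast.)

62 / 44 = 1.409
ISO 216 targets √2 ≈ 1.414; the -0.005 deviation is from mm rounding.

1.409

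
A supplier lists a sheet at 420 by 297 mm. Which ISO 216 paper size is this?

Aspect ratio 420/297 ≈ 1.414 — close to the ISO √2 ≈ 1.414.
In the A-series (A0 area = 1 m²): A3 = 297 × 420 mm.

A3 (297 × 420 mm)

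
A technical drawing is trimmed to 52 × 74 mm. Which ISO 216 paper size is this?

Aspect ratio 74/52 ≈ 1.423 — close to the ISO √2 ≈ 1.414.
In the A-series (A0 area = 1 m²): A8 = 52 × 74 mm.

A8 (52 × 74 mm)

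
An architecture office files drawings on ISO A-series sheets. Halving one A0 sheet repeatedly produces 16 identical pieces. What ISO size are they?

A4

16 = 2^4, so 4 halving steps.
A0 → A1 → … → A4 after 4 steps.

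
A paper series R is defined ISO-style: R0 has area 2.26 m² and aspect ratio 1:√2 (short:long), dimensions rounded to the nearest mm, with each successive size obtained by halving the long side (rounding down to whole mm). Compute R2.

Let R0's short side be w mm. w · w√2 = 2.26 m² = 2,260,000 mm², so w ≈ 1264.1 mm and w√2 ≈ 1787.8 mm → R0 = 1264 × 1788 mm.
R1: ⌊1788/2⌋ × 1264 = 894 × 1264 mm
R2: ⌊1264/2⌋ × 894 = 632 × 894 mm

632 × 894 mm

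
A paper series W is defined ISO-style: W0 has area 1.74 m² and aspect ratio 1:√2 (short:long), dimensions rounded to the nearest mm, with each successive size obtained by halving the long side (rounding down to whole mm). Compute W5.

Let W0's short side be w mm. w · w√2 = 1.74 m² = 1,740,000 mm², so w ≈ 1109.2 mm and w√2 ≈ 1568.7 mm → W0 = 1109 × 1569 mm.
W1: ⌊1569/2⌋ × 1109 = 784 × 1109 mm
W2: ⌊1109/2⌋ × 784 = 554 × 784 mm
W3: ⌊784/2⌋ × 554 = 392 × 554 mm
W4: ⌊554/2⌋ × 392 = 277 × 392 mm
W5: ⌊392/2⌋ × 277 = 196 × 277 mm

196 × 277 mm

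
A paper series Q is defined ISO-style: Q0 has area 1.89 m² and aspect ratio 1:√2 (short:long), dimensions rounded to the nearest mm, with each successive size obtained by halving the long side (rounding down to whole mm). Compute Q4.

Let Q0's short side be w mm. w · w√2 = 1.89 m² = 1,890,000 mm², so w ≈ 1156.0 mm and w√2 ≈ 1634.9 mm → Q0 = 1156 × 1635 mm.
Q1: ⌊1635/2⌋ × 1156 = 817 × 1156 mm
Q2: ⌊1156/2⌋ × 817 = 578 × 817 mm
Q3: ⌊817/2⌋ × 578 = 408 × 578 mm
Q4: ⌊578/2⌋ × 408 = 289 × 408 mm

289 × 408 mm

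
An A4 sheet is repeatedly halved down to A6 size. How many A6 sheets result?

Each ISO step halves the sheet: 1 × A4 → 2 × A5 → 4 × A6
From A4 to A6 is 2 halving steps: 2^2 = 4.

4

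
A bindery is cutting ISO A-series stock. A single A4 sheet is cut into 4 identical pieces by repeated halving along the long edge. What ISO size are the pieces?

4 = 2^2, so 2 halving steps.
A4 → A5 → … → A6 after 2 steps.

A6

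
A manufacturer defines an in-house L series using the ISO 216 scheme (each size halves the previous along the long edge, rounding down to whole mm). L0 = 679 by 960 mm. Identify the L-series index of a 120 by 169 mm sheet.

L5

L0: 679 × 960 mm
L1: 480 × 679 mm
L2: 339 × 480 mm
L3: 240 × 339 mm
L4: 169 × 240 mm
L5: 120 × 169 mm
L6: 84 × 120 mm
→ matches L5.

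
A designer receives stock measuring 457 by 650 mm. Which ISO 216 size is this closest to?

Aspect ratio 650/457 ≈ 1.422 — close to the ISO √2 ≈ 1.414.
In the C-series (envelope sizes, between A and B): C2 = 458 × 648 mm.
Off by 3 mm total — nearest standard size.

C2 (458 × 648 mm)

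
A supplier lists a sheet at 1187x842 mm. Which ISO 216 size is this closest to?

A0 (841 × 1189 mm)

Aspect ratio 1187/842 ≈ 1.410 — close to the ISO √2 ≈ 1.414.
In the A-series (A0 area = 1 m²): A0 = 841 × 1189 mm.
Off by 3 mm total — nearest standard size.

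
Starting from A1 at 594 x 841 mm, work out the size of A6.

105 × 148 mm

A2: ⌊841/2⌋ × 594 = 420 × 594 mm
A3: ⌊594/2⌋ × 420 = 297 × 420 mm
A4: ⌊420/2⌋ × 297 = 210 × 297 mm
A5: ⌊297/2⌋ × 210 = 148 × 210 mm
A6: ⌊210/2⌋ × 148 = 105 × 148 mm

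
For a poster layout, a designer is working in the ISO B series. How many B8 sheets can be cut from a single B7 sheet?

B7 = 88 × 125 mm; B8 = 62 × 88 mm.
Each halving step doubles the count; 1 step from B7 to B8.
2^1 = 2.

2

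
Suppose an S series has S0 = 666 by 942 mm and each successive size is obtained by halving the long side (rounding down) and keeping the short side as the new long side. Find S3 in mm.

235 × 333 mm

S1: ⌊942/2⌋ × 666 = 471 × 666 mm
S2: ⌊666/2⌋ × 471 = 333 × 471 mm
S3: ⌊471/2⌋ × 333 = 235 × 333 mm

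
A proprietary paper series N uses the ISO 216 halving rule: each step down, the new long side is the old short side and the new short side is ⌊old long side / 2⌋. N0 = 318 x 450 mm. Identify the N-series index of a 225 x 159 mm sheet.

N0: 318 × 450 mm
N1: 225 × 318 mm
N2: 159 × 225 mm
N3: 112 × 159 mm
→ matches N2.

N2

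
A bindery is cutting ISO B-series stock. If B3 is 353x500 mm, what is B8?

B4: ⌊500/2⌋ × 353 = 250 × 353 mm
B5: ⌊353/2⌋ × 250 = 176 × 250 mm
B6: ⌊250/2⌋ × 176 = 125 × 176 mm
B7: ⌊176/2⌋ × 125 = 88 × 125 mm
B8: ⌊125/2⌋ × 88 = 62 × 88 mm

62 × 88 mm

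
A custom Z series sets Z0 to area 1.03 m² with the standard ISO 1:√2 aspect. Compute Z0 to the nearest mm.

853 × 1207 mm

Let the short side be w mm. Then w · w√2 = 1.03 m² = 1,030,000 mm².
w² = 1,030,000/√2, so w ≈ 853.4 mm; long side = w√2 ≈ 1206.9 mm.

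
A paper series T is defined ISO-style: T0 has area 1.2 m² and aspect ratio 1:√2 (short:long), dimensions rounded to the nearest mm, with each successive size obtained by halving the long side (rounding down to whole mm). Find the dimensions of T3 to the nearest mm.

325 × 460 mm

Let T0's short side be w mm. w · w√2 = 1.2 m² = 1,200,000 mm², so w ≈ 921.2 mm and w√2 ≈ 1302.7 mm → T0 = 921 × 1303 mm.
T1: ⌊1303/2⌋ × 921 = 651 × 921 mm
T2: ⌊921/2⌋ × 651 = 460 × 651 mm
T3: ⌊651/2⌋ × 460 = 325 × 460 mm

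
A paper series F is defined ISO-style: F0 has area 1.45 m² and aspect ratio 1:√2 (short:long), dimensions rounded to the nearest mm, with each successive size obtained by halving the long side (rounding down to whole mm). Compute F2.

Let F0's short side be w mm. w · w√2 = 1.45 m² = 1,450,000 mm², so w ≈ 1012.6 mm and w√2 ≈ 1432.0 mm → F0 = 1013 × 1432 mm.
F1: ⌊1432/2⌋ × 1013 = 716 × 1013 mm
F2: ⌊1013/2⌋ × 716 = 506 × 716 mm

506 × 716 mm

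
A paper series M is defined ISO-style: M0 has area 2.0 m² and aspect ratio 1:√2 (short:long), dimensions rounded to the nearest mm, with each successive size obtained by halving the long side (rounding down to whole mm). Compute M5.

Let M0's short side be w mm. w · w√2 = 2.0 m² = 2,000,000 mm², so w ≈ 1189.2 mm and w√2 ≈ 1681.8 mm → M0 = 1189 × 1682 mm.
M1: ⌊1682/2⌋ × 1189 = 841 × 1189 mm
M2: ⌊1189/2⌋ × 841 = 594 × 841 mm
M3: ⌊841/2⌋ × 594 = 420 × 594 mm
M4: ⌊594/2⌋ × 420 = 297 × 420 mm
M5: ⌊420/2⌋ × 297 = 210 × 297 mm

210 × 297 mm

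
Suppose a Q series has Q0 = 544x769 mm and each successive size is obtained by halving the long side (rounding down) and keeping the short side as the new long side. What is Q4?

136 × 192 mm

Q1: ⌊769/2⌋ × 544 = 384 × 544 mm
Q2: ⌊544/2⌋ × 384 = 272 × 384 mm
Q3: ⌊384/2⌋ × 272 = 192 × 272 mm
Q4: ⌊272/2⌋ × 192 = 136 × 192 mm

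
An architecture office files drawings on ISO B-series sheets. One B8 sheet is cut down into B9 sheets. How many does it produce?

2

Each ISO step halves the sheet: 1 × B8 → 2 × B9
From B8 to B9 is 1 halving step: 2^1 = 2.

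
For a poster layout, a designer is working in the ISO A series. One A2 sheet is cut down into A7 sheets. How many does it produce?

32

Each ISO step halves the sheet: 1 × A2 → 2 × A3 → 4 × A4 → 8 × A5 → …
From A2 to A7 is 5 halving steps: 2^5 = 32.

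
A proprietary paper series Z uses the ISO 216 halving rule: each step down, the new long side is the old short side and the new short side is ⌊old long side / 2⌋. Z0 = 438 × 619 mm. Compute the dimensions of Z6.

Z1: ⌊619/2⌋ × 438 = 309 × 438 mm
Z2: ⌊438/2⌋ × 309 = 219 × 309 mm
Z3: ⌊309/2⌋ × 219 = 154 × 219 mm
Z4: ⌊219/2⌋ × 154 = 109 × 154 mm
Z5: ⌊154/2⌋ × 109 = 77 × 109 mm
Z6: ⌊109/2⌋ × 77 = 54 × 77 mm

54 × 77 mm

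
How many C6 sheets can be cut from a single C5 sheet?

2

C5 = 162 × 229 mm; C6 = 114 × 162 mm.
Each halving step doubles the count; 1 step from C5 to C6.
2^1 = 2.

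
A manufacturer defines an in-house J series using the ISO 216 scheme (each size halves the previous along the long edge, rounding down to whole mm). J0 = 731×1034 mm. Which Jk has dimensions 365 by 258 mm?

J0: 731 × 1034 mm
J1: 517 × 731 mm
J2: 365 × 517 mm
J3: 258 × 365 mm
J4: 182 × 258 mm
→ matches J3.

J3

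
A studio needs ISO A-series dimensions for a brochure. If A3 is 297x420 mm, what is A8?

52 × 74 mm

A4: ⌊420/2⌋ × 297 = 210 × 297 mm
A5: ⌊297/2⌋ × 210 = 148 × 210 mm
A6: ⌊210/2⌋ × 148 = 105 × 148 mm
A7: ⌊148/2⌋ × 105 = 74 × 105 mm
A8: ⌊105/2⌋ × 74 = 52 × 74 mm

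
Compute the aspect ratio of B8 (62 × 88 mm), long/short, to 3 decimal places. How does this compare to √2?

1.419

88 / 62 = 1.419
ISO 216 targets √2 ≈ 1.414; the +0.005 deviation is from mm rounding.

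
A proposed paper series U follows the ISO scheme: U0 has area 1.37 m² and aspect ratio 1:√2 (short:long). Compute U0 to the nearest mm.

984 × 1392 mm

Let the short side be w mm. Then w · w√2 = 1.37 m² = 1,370,000 mm².
w² = 1,370,000/√2, so w ≈ 984.2 mm; long side = w√2 ≈ 1391.9 mm.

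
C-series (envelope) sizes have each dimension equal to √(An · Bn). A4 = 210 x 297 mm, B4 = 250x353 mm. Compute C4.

Short side: √(210 · 250) = √52500 ≈ 229.1 → 229 mm
Long side: √(297 · 353) = √104841 ≈ 323.8 → 324 mm

229 × 324 mm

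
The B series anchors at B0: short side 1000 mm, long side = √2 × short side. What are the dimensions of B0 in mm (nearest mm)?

1000 × 1414 mm

Short side = 1000 mm; long side = 1000√2 ≈ 1414.2 mm.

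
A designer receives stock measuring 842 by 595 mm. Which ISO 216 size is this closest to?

Aspect ratio 842/595 ≈ 1.415 — close to the ISO √2 ≈ 1.414.
In the A-series (A0 area = 1 m²): A1 = 594 × 841 mm.
Off by 2 mm total — nearest standard size.

A1 (594 × 841 mm)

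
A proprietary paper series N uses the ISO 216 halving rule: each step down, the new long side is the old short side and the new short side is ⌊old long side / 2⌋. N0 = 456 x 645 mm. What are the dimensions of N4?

N1 = 322 × 456 mm (from N0 by 1 halving).
N2: ⌊456/2⌋ × 322 = 228 × 322 mm
N3: ⌊322/2⌋ × 228 = 161 × 228 mm
N4: ⌊228/2⌋ × 161 = 114 × 161 mm

114 × 161 mm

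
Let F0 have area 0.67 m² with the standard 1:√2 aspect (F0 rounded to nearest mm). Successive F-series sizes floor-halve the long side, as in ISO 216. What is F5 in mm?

Let F0's short side be w mm. w · w√2 = 0.67 m² = 670,000 mm², so w ≈ 688.3 mm and w√2 ≈ 973.4 mm → F0 = 688 × 973 mm.
F1: ⌊973/2⌋ × 688 = 486 × 688 mm
F2: ⌊688/2⌋ × 486 = 344 × 486 mm
F3: ⌊486/2⌋ × 344 = 243 × 344 mm
F4: ⌊344/2⌋ × 243 = 172 × 243 mm
F5: ⌊243/2⌋ × 172 = 121 × 172 mm

121 × 172 mm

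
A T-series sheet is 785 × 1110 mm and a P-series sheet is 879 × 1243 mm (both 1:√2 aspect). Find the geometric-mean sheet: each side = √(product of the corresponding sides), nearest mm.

Short side: √(785 · 879) = √690015 ≈ 830.7 → 831 mm
Long side: √(1110 · 1243) = √1379730 ≈ 1174.6 → 1175 mm

831 × 1175 mm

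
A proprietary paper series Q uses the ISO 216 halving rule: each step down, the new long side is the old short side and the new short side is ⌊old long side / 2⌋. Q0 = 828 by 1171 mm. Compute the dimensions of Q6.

103 × 146 mm

Q1 = 585 × 828 mm (from Q0 by 1 halving).
Q2: ⌊828/2⌋ × 585 = 414 × 585 mm
Q3: ⌊585/2⌋ × 414 = 292 × 414 mm
Q4: ⌊414/2⌋ × 292 = 207 × 292 mm
Q5: ⌊292/2⌋ × 207 = 146 × 207 mm
Q6: ⌊207/2⌋ × 146 = 103 × 146 mm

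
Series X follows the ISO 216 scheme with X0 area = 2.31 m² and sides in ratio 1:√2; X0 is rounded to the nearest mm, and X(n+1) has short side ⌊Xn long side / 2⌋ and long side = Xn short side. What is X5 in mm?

225 × 319 mm

Let X0's short side be w mm. w · w√2 = 2.31 m² = 2,310,000 mm², so w ≈ 1278.1 mm and w√2 ≈ 1807.4 mm → X0 = 1278 × 1807 mm.
X1: ⌊1807/2⌋ × 1278 = 903 × 1278 mm
X2: ⌊1278/2⌋ × 903 = 639 × 903 mm
X3: ⌊903/2⌋ × 639 = 451 × 639 mm
X4: ⌊639/2⌋ × 451 = 319 × 451 mm
X5: ⌊451/2⌋ × 319 = 225 × 319 mm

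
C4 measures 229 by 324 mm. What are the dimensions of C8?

57 × 81 mm

C5: ⌊324/2⌋ × 229 = 162 × 229 mm
C6: ⌊229/2⌋ × 162 = 114 × 162 mm
C7: ⌊162/2⌋ × 114 = 81 × 114 mm
C8: ⌊114/2⌋ × 81 = 57 × 81 mm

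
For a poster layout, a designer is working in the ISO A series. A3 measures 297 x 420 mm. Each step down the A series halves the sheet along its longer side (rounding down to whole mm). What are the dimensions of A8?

A4: ⌊420/2⌋ × 297 = 210 × 297 mm
A5: ⌊297/2⌋ × 210 = 148 × 210 mm
A6: ⌊210/2⌋ × 148 = 105 × 148 mm
A7: ⌊148/2⌋ × 105 = 74 × 105 mm
A8: ⌊105/2⌋ × 74 = 52 × 74 mm

52 × 74 mm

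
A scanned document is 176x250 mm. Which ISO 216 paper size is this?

B5 (176 × 250 mm)

Aspect ratio 250/176 ≈ 1.420 — close to the ISO √2 ≈ 1.414.
In the B-series (B0 = 1000 × 1414 mm): B5 = 176 × 250 mm.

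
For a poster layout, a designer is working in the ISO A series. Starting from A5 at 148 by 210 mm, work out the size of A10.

26 × 37 mm

A6: ⌊210/2⌋ × 148 = 105 × 148 mm
A7: ⌊148/2⌋ × 105 = 74 × 105 mm
A8: ⌊105/2⌋ × 74 = 52 × 74 mm
A9: ⌊74/2⌋ × 52 = 37 × 52 mm
A10: ⌊52/2⌋ × 37 = 26 × 37 mm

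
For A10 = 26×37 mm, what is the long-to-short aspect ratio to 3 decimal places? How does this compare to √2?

1.423

37 / 26 = 1.423
ISO 216 targets √2 ≈ 1.414; the +0.009 deviation is from mm rounding.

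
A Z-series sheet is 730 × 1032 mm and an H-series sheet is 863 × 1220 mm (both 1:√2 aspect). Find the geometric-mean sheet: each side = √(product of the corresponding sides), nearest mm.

794 × 1122 mm

Short side: √(730 · 863) = √629990 ≈ 793.7 → 794 mm
Long side: √(1032 · 1220) = √1259040 ≈ 1122.1 → 1122 mm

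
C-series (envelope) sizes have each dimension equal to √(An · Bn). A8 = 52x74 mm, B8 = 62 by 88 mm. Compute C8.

57 × 81 mm

Short side: √(52 · 62) = √3224 ≈ 56.8 → 57 mm
Long side: √(74 · 88) = √6512 ≈ 80.7 → 81 mm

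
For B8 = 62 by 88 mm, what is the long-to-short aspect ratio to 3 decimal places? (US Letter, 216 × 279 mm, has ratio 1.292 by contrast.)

1.419

88 / 62 = 1.419
ISO 216 targets √2 ≈ 1.414; the +0.005 deviation is from mm rounding.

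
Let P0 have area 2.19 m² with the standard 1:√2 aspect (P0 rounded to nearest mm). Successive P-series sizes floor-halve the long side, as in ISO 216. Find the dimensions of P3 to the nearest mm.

Let P0's short side be w mm. w · w√2 = 2.19 m² = 2,190,000 mm², so w ≈ 1244.4 mm and w√2 ≈ 1759.9 mm → P0 = 1244 × 1760 mm.
P1: ⌊1760/2⌋ × 1244 = 880 × 1244 mm
P2: ⌊1244/2⌋ × 880 = 622 × 880 mm
P3: ⌊880/2⌋ × 622 = 440 × 622 mm

440 × 622 mm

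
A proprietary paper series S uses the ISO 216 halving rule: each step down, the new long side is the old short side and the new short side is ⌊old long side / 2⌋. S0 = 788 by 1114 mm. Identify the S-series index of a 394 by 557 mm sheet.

S2

S0: 788 × 1114 mm
S1: 557 × 788 mm
S2: 394 × 557 mm
S3: 278 × 394 mm
→ matches S2.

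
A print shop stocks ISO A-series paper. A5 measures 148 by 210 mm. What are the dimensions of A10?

26 × 37 mm

A6: ⌊210/2⌋ × 148 = 105 × 148 mm
A7: ⌊148/2⌋ × 105 = 74 × 105 mm
A8: ⌊105/2⌋ × 74 = 52 × 74 mm
A9: ⌊74/2⌋ × 52 = 37 × 52 mm
A10: ⌊52/2⌋ × 37 = 26 × 37 mm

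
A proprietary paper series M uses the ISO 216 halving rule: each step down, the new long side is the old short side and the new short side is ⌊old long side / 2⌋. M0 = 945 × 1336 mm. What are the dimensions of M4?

236 × 334 mm

M1: ⌊1336/2⌋ × 945 = 668 × 945 mm
M2: ⌊945/2⌋ × 668 = 472 × 668 mm
M3: ⌊668/2⌋ × 472 = 334 × 472 mm
M4: ⌊472/2⌋ × 334 = 236 × 334 mm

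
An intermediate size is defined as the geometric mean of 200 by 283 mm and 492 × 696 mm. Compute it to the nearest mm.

314 × 444 mm

Short side: √(200 · 492) = √98400 ≈ 313.7 → 314 mm
Long side: √(283 · 696) = √196968 ≈ 443.8 → 444 mm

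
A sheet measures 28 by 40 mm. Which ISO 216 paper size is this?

Aspect ratio 40/28 ≈ 1.429 — close to the ISO √2 ≈ 1.414.
In the C-series (envelope sizes, between A and B): C10 = 28 × 40 mm.

C10 (28 × 40 mm)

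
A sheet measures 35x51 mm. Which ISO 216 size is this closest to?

A9 (37 × 52 mm)

Aspect ratio 51/35 ≈ 1.457 (ISO target is √2 ≈ 1.414).
In the A-series (A0 area = 1 m²): A9 = 37 × 52 mm.
Off by 3 mm total — nearest standard size.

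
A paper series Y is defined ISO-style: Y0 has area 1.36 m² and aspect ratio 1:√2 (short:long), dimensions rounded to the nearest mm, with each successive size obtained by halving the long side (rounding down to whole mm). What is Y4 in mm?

245 × 346 mm

Let Y0's short side be w mm. w · w√2 = 1.36 m² = 1,360,000 mm², so w ≈ 980.6 mm and w√2 ≈ 1386.8 mm → Y0 = 981 × 1387 mm.
Y1: ⌊1387/2⌋ × 981 = 693 × 981 mm
Y2: ⌊981/2⌋ × 693 = 490 × 693 mm
Y3: ⌊693/2⌋ × 490 = 346 × 490 mm
Y4: ⌊490/2⌋ × 346 = 245 × 346 mm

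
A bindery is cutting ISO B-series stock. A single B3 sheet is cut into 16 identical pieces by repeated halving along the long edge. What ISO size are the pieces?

B7

16 = 2^4, so 4 halving steps.
B3 → B4 → … → B7 after 4 steps.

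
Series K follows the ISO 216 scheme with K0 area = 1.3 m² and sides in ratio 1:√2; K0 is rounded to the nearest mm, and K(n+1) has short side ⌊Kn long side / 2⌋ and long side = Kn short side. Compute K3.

339 × 479 mm

Let K0's short side be w mm. w · w√2 = 1.3 m² = 1,300,000 mm², so w ≈ 958.8 mm and w√2 ≈ 1355.9 mm → K0 = 959 × 1356 mm.
K1: ⌊1356/2⌋ × 959 = 678 × 959 mm
K2: ⌊959/2⌋ × 678 = 479 × 678 mm
K3: ⌊678/2⌋ × 479 = 339 × 479 mm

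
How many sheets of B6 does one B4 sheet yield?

4

Each ISO step halves the sheet: 1 × B4 → 2 × B5 → 4 × B6
From B4 to B6 is 2 halving steps: 2^2 = 4.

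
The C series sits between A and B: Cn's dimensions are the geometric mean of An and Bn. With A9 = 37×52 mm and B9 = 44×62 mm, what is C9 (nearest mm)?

40 × 57 mm

Short side: √(37 · 44) = √1628 ≈ 40.3 → 40 mm
Long side: √(52 · 62) = √3224 ≈ 56.8 → 57 mm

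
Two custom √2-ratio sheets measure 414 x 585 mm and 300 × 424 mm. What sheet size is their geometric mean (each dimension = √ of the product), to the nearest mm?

Short side: √(414 · 300) = √124200 ≈ 352.4 → 352 mm
Long side: √(585 · 424) = √248040 ≈ 498.0 → 498 mm

352 × 498 mm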